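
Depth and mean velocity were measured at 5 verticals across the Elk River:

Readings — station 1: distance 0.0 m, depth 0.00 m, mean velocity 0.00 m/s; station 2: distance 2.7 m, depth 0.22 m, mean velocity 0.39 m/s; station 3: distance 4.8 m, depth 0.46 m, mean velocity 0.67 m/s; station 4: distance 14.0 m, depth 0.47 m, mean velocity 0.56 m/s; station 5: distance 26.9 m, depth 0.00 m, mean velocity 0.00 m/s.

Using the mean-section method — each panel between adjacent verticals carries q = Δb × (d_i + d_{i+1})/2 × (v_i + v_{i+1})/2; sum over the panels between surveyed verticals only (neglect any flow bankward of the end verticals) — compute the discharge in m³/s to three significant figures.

Panel 1-2: Δb = 2.7 m, d̄ = (0.00+0.22)/2 = 0.11, v̄ = (0.00+0.39)/2 = 0.195 → q = 2.7×0.11×0.195 = 0.05792 m³/s
Panel 2-3: Δb = 2.1 m, d̄ = (0.22+0.46)/2 = 0.34, v̄ = (0.39+0.67)/2 = 0.53 → q = 2.1×0.34×0.53 = 0.3784 m³/s
Panel 3-4: Δb = 9.2 m, d̄ = (0.46+0.47)/2 = 0.465, v̄ = (0.67+0.56)/2 = 0.615 → q = 9.2×0.465×0.615 = 2.631 m³/s
Panel 4-5: Δb = 12.9 m, d̄ = (0.47+0.00)/2 = 0.235, v̄ = (0.56+0.00)/2 = 0.28 → q = 12.9×0.235×0.28 = 0.8488 m³/s
Q = Σ q = 3.916 m³/s

3.92 m³/s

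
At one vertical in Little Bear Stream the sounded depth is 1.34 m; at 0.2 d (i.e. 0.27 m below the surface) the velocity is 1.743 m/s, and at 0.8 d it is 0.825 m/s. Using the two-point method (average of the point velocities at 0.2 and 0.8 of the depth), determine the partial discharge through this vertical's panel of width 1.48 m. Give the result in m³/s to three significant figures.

2.55 m³/s

v̄ = (1.743 + 0.825) / 2 = 1.284 m/s
q = v̄ × d × w = 1.284 × 1.34 × 1.48 = 2.546 m³/s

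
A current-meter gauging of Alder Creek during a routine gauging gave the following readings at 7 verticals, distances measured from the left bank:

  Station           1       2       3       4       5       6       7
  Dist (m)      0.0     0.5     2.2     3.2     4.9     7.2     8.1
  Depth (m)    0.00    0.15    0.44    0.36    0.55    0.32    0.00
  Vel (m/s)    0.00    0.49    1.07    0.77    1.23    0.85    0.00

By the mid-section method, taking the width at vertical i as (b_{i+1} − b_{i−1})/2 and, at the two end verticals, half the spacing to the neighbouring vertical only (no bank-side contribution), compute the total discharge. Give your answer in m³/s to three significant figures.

2.88 m³/s

w_2 = (2.2 − 0.0)/2 = 1.1 m; q_2 = 0.49 × 0.15 × 1.1 = 0.08085 m³/s
w_3 = (3.2 − 0.5)/2 = 1.35 m; q_3 = 1.07 × 0.44 × 1.35 = 0.6356 m³/s
w_4 = (4.9 − 2.2)/2 = 1.35 m; q_4 = 0.77 × 0.36 × 1.35 = 0.3742 m³/s
w_5 = (7.2 − 3.2)/2 = 2 m; q_5 = 1.23 × 0.55 × 2 = 1.353 m³/s
w_6 = (8.1 − 4.9)/2 = 1.6 m; q_6 = 0.85 × 0.32 × 1.6 = 0.4352 m³/s
Stations 1, 7 contribute zero (depth or velocity is 0).
Q = Σ qᵢ = 2.879 m³/s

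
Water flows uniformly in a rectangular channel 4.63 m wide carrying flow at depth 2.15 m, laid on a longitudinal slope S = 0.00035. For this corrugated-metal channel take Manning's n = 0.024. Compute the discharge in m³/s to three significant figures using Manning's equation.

8.34 m³/s

A = b·y = 4.63 × 2.15 = 9.955 m²
P = b + 2y = 4.63 + 2×2.15 = 8.930 m
R = A/P = 9.955/8.930 = 1.115 m
Q = (1/n)·A·R^(2/3)·S^(1/2) = (1/0.024) × 9.955 × 1.115^(2/3) × 0.00035^(1/2) = 8.342 m³/s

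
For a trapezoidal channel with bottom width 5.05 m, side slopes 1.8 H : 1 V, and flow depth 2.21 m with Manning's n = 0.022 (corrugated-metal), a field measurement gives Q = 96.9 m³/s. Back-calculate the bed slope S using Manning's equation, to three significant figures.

A = (b + z·y)·y = (5.05 + 1.8×2.21)×2.21 = 19.95 m²
P = b + 2y√(1+z²) = 5.05 + 2×2.21×√(1+1.8²) = 14.15 m
R = A/P = 19.95/14.15 = 1.410 m
S = (Q·n / (1·A·R^(2/3)))² = (96.9×0.022 / (1×19.95×1.257))² = 0.007221

0.00722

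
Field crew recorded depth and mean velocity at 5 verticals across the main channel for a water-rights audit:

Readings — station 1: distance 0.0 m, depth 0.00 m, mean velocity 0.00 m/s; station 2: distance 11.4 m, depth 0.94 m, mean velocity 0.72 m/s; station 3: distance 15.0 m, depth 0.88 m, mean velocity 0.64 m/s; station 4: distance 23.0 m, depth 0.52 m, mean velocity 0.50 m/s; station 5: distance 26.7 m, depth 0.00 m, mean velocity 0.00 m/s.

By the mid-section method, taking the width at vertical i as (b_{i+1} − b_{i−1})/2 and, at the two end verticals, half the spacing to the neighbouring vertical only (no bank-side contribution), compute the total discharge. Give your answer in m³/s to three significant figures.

w_2 = (15.0 − 0.0)/2 = 7.5 m; q_2 = 0.72 × 0.94 × 7.5 = 5.076 m³/s
w_3 = (23.0 − 11.4)/2 = 5.8 m; q_3 = 0.64 × 0.88 × 5.8 = 3.267 m³/s
w_4 = (26.7 − 15.0)/2 = 5.85 m; q_4 = 0.50 × 0.52 × 5.85 = 1.521 m³/s
Stations 1, 5 contribute zero (depth or velocity is 0).
Q = Σ qᵢ = 9.864 m³/s

9.86 m³/s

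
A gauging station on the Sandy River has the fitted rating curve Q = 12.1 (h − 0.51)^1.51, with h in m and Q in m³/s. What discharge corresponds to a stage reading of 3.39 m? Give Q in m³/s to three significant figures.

Q = 12.1 × (3.39 − 0.51)^1.51 = 12.1 × 2.88^1.51 = 59.77 m³/s

59.8 m³/s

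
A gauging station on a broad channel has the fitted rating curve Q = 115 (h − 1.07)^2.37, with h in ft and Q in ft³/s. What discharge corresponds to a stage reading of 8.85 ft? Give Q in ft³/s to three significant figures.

Q = 115 × (8.85 − 1.07)^2.37 = 115 × 7.78^2.37 = 14870 ft³/s

14900 ft³/s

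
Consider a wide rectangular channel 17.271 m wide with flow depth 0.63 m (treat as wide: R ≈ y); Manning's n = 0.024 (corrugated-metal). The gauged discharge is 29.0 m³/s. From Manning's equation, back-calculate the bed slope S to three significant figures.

0.00758

A = b·y = 17.271 × 0.63 = 10.88 m²
Wide channel: R ≈ y = 0.63 m
S = (Q·n / (1·A·R^(2/3)))² = (29.0×0.024 / (1×10.88×0.7349))² = 0.007576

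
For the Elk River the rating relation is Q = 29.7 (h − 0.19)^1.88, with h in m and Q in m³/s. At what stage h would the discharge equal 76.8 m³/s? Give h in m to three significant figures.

1.85 m

h − h₀ = (Q/C)^(1/b) = (76.8/29.7)^(1/1.88) = 1.658 m
h = 0.19 + 1.658 = 1.848 m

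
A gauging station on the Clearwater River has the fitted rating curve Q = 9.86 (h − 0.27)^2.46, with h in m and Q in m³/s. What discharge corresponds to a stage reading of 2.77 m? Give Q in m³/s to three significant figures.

93.9 m³/s

Q = 9.86 × (2.77 − 0.27)^2.46 = 9.86 × 2.5^2.46 = 93.93 m³/s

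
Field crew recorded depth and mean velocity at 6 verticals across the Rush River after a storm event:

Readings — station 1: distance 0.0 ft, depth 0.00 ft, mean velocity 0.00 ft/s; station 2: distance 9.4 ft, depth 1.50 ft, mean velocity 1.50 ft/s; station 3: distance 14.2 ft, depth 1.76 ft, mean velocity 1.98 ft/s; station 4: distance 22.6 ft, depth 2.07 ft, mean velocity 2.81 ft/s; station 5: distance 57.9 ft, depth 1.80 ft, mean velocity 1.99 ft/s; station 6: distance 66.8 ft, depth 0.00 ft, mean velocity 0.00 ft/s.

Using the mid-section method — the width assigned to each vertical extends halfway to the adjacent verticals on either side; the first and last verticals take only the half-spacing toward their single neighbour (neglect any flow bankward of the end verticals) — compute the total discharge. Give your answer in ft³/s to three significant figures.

w_2 = (14.2 − 0.0)/2 = 7.1 ft; q_2 = 1.50 × 1.50 × 7.1 = 15.98 ft³/s
w_3 = (22.6 − 9.4)/2 = 6.6 ft; q_3 = 1.98 × 1.76 × 6.6 = 23.00 ft³/s
w_4 = (57.9 − 14.2)/2 = 21.85 ft; q_4 = 2.81 × 2.07 × 21.85 = 127.1 ft³/s
w_5 = (66.8 − 22.6)/2 = 22.1 ft; q_5 = 1.99 × 1.80 × 22.1 = 79.16 ft³/s
Stations 1, 6 contribute zero (depth or velocity is 0).
Q = Σ qᵢ = 245.2 ft³/s

245 ft³/s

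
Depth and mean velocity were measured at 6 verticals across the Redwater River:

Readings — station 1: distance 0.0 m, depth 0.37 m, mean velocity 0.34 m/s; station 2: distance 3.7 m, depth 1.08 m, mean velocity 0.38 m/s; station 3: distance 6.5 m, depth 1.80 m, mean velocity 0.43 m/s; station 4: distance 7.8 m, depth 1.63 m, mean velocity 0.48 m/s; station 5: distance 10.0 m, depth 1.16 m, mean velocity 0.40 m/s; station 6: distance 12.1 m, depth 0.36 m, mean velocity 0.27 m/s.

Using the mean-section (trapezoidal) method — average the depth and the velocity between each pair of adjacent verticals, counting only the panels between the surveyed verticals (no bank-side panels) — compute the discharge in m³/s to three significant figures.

5.50 m³/s

Panel 1-2: Δb = 3.7 m, d̄ = (0.37+1.08)/2 = 0.725, v̄ = (0.34+0.38)/2 = 0.36 → q = 3.7×0.725×0.36 = 0.9657 m³/s
Panel 2-3: Δb = 2.8 m, d̄ = (1.08+1.80)/2 = 1.44, v̄ = (0.38+0.43)/2 = 0.405 → q = 2.8×1.44×0.405 = 1.633 m³/s
Panel 3-4: Δb = 1.3 m, d̄ = (1.80+1.63)/2 = 1.715, v̄ = (0.43+0.48)/2 = 0.455 → q = 1.3×1.715×0.455 = 1.014 m³/s
Panel 4-5: Δb = 2.2 m, d̄ = (1.63+1.16)/2 = 1.395, v̄ = (0.48+0.40)/2 = 0.44 → q = 2.2×1.395×0.44 = 1.350 m³/s
Panel 5-6: Δb = 2.1 m, d̄ = (1.16+0.36)/2 = 0.76, v̄ = (0.40+0.27)/2 = 0.335 → q = 2.1×0.76×0.335 = 0.5347 m³/s
Q = Σ q = 5.498 m³/s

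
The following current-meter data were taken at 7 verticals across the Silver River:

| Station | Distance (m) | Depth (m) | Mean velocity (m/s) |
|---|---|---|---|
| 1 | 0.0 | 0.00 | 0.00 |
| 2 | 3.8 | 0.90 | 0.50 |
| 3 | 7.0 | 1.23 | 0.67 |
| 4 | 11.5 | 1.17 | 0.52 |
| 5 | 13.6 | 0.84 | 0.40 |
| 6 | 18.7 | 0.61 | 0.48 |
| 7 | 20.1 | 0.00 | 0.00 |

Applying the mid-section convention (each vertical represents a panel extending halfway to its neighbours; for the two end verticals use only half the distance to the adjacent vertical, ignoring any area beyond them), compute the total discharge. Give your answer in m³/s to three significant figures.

w_2 = (7.0 − 0.0)/2 = 3.5 m; q_2 = 0.50 × 0.90 × 3.5 = 1.575 m³/s
w_3 = (11.5 − 3.8)/2 = 3.85 m; q_3 = 0.67 × 1.23 × 3.85 = 3.173 m³/s
w_4 = (13.6 − 7.0)/2 = 3.3 m; q_4 = 0.52 × 1.17 × 3.3 = 2.008 m³/s
w_5 = (18.7 − 11.5)/2 = 3.6 m; q_5 = 0.40 × 0.84 × 3.6 = 1.210 m³/s
w_6 = (20.1 − 13.6)/2 = 3.25 m; q_6 = 0.48 × 0.61 × 3.25 = 0.9516 m³/s
Stations 1, 7 contribute zero (depth or velocity is 0).
Q = Σ qᵢ = 8.917 m³/s

8.92 m³/s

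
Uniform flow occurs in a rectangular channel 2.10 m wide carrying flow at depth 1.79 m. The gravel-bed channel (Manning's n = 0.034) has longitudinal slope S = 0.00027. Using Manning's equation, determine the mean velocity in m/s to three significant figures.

A = b·y = 2.10 × 1.79 = 3.759 m²
P = b + 2y = 2.10 + 2×1.79 = 5.680 m
R = A/P = 3.759/5.680 = 0.6618 m
Q = (1/n)·A·R^(2/3)·S^(1/2) = (1/0.034) × 3.759 × 0.6618^(2/3) × 0.00027^(1/2) = 1.380 m³/s
V = Q/A = 1.380/3.759 = 0.3670 m/s

0.367 m/s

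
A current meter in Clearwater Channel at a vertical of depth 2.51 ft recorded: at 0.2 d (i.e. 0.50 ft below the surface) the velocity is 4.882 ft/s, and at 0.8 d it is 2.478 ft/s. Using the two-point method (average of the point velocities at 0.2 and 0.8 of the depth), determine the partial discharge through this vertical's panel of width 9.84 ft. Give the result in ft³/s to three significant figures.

90.9 ft³/s

v̄ = (4.882 + 2.478) / 2 = 3.680 ft/s
q = v̄ × d × w = 3.680 × 2.51 × 9.84 = 90.89 ft³/s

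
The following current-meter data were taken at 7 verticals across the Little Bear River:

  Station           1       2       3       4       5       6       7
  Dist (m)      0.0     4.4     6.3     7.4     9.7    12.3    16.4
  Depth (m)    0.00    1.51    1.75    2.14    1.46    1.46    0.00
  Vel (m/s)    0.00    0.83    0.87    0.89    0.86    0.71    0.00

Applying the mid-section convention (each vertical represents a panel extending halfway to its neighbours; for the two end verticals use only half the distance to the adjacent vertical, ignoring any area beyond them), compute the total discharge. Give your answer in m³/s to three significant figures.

16.0 m³/s

w_2 = (6.3 − 0.0)/2 = 3.15 m; q_2 = 0.83 × 1.51 × 3.15 = 3.948 m³/s
w_3 = (7.4 − 4.4)/2 = 1.5 m; q_3 = 0.87 × 1.75 × 1.5 = 2.284 m³/s
w_4 = (9.7 − 6.3)/2 = 1.7 m; q_4 = 0.89 × 2.14 × 1.7 = 3.238 m³/s
w_5 = (12.3 − 7.4)/2 = 2.45 m; q_5 = 0.86 × 1.46 × 2.45 = 3.076 m³/s
w_6 = (16.4 − 9.7)/2 = 3.35 m; q_6 = 0.71 × 1.46 × 3.35 = 3.473 m³/s
Stations 1, 7 contribute zero (depth or velocity is 0).
Q = Σ qᵢ = 16.02 m³/s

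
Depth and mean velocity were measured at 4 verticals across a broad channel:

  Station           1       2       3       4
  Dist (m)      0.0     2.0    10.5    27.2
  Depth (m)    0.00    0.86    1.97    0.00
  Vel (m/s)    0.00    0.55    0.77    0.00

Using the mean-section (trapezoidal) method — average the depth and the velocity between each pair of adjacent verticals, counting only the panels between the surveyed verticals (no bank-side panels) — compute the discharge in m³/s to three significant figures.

Panel 1-2: Δb = 2 m, d̄ = (0.00+0.86)/2 = 0.43, v̄ = (0.00+0.55)/2 = 0.275 → q = 2×0.43×0.275 = 0.2365 m³/s
Panel 2-3: Δb = 8.5 m, d̄ = (0.86+1.97)/2 = 1.415, v̄ = (0.55+0.77)/2 = 0.66 → q = 8.5×1.415×0.66 = 7.938 m³/s
Panel 3-4: Δb = 16.7 m, d̄ = (1.97+0.00)/2 = 0.985, v̄ = (0.77+0.00)/2 = 0.385 → q = 16.7×0.985×0.385 = 6.333 m³/s
Q = Σ q = 14.51 m³/s

14.5 m³/s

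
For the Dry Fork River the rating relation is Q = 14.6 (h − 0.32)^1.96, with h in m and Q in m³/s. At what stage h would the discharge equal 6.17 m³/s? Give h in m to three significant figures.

0.964 m

h − h₀ = (Q/C)^(1/b) = (6.17/14.6)^(1/1.96) = 0.6444 m
h = 0.32 + 0.6444 = 0.9644 m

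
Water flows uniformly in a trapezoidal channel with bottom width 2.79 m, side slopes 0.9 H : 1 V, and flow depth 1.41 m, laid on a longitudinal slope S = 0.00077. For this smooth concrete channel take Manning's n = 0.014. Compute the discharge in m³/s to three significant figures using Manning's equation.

A = (b + z·y)·y = (2.79 + 0.9×1.41)×1.41 = 5.723 m²
P = b + 2y√(1+z²) = 2.79 + 2×1.41×√(1+0.9²) = 6.584 m
R = A/P = 5.723/6.584 = 0.8693 m
Q = (1/n)·A·R^(2/3)·S^(1/2) = (1/0.014) × 5.723 × 0.8693^(2/3) × 0.00077^(1/2) = 10.33 m³/s

10.3 m³/s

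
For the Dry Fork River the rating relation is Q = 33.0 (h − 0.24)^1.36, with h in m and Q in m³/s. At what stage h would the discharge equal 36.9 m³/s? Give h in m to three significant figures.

1.33 m

h − h₀ = (Q/C)^(1/b) = (36.9/33.0)^(1/1.36) = 1.086 m
h = 0.24 + 1.086 = 1.326 m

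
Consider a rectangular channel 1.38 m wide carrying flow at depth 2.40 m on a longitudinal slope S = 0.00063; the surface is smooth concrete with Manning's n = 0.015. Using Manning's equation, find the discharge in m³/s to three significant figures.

3.66 m³/s

A = b·y = 1.38 × 2.40 = 3.312 m²
P = b + 2y = 1.38 + 2×2.40 = 6.180 m
R = A/P = 3.312/6.180 = 0.5359 m
Q = (1/n)·A·R^(2/3)·S^(1/2) = (1/0.015) × 3.312 × 0.5359^(2/3) × 0.00063^(1/2) = 3.657 m³/s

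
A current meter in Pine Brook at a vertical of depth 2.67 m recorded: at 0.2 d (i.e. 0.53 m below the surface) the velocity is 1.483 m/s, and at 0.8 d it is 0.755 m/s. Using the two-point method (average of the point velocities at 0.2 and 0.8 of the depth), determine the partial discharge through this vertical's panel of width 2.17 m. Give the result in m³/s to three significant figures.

6.48 m³/s

v̄ = (1.483 + 0.755) / 2 = 1.119 m/s
q = v̄ × d × w = 1.119 × 2.67 × 2.17 = 6.483 m³/s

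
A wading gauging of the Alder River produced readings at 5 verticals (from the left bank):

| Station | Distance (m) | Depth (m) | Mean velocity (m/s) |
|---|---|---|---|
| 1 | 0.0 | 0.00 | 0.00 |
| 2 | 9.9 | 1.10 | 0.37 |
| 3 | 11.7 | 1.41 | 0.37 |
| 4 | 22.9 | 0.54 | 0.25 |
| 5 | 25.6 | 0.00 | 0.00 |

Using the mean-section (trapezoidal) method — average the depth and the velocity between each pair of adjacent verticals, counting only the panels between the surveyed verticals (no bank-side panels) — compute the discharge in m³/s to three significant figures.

Panel 1-2: Δb = 9.9 m, d̄ = (0.00+1.10)/2 = 0.55, v̄ = (0.00+0.37)/2 = 0.185 → q = 9.9×0.55×0.185 = 1.007 m³/s
Panel 2-3: Δb = 1.8 m, d̄ = (1.10+1.41)/2 = 1.255, v̄ = (0.37+0.37)/2 = 0.37 → q = 1.8×1.255×0.37 = 0.8358 m³/s
Panel 3-4: Δb = 11.2 m, d̄ = (1.41+0.54)/2 = 0.975, v̄ = (0.37+0.25)/2 = 0.31 → q = 11.2×0.975×0.31 = 3.385 m³/s
Panel 4-5: Δb = 2.7 m, d̄ = (0.54+0.00)/2 = 0.27, v̄ = (0.25+0.00)/2 = 0.125 → q = 2.7×0.27×0.125 = 0.09113 m³/s
Q = Σ q = 5.319 m³/s

5.32 m³/s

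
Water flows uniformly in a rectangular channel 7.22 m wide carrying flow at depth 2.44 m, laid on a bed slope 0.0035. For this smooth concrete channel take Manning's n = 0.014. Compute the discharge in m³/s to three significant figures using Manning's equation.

95.6 m³/s

A = b·y = 7.22 × 2.44 = 17.62 m²
P = b + 2y = 7.22 + 2×2.44 = 12.10 m
R = A/P = 17.62/12.10 = 1.456 m
Q = (1/n)·A·R^(2/3)·S^(1/2) = (1/0.014) × 17.62 × 1.456^(2/3) × 0.0035^(1/2) = 95.63 m³/s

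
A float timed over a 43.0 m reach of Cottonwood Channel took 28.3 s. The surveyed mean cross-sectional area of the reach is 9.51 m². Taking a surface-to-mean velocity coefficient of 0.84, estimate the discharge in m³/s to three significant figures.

v_surface = L / t̄ = 43.0 / 28.3 = 1.519 m/s
v_mean = 0.84 × 1.519 = 1.276 m/s
Q = A × v_mean = 9.51 × 1.276 = 12.14 m³/s

12.1 m³/s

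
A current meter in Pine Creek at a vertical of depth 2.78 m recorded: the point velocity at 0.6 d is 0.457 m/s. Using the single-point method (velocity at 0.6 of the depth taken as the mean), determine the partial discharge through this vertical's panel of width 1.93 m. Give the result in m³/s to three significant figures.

2.45 m³/s

v̄ = v₀.₆ = 0.457 m/s
q = v̄ × d × w = 0.4570 × 2.78 × 1.93 = 2.452 m³/s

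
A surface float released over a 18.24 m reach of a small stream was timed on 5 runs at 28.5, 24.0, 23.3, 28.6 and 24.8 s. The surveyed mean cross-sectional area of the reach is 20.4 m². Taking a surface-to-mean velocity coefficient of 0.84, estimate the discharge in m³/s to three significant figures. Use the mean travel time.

12.1 m³/s

t̄ = (28.5 + 24.0 + 23.3 + 28.6 + 24.8) / 5 = 25.84 s
v_surface = L / t̄ = 18.24 / 25.84 = 0.7059 m/s
v_mean = 0.84 × 0.7059 = 0.5929 m/s
Q = A × v_mean = 20.4 × 0.5929 = 12.10 m³/s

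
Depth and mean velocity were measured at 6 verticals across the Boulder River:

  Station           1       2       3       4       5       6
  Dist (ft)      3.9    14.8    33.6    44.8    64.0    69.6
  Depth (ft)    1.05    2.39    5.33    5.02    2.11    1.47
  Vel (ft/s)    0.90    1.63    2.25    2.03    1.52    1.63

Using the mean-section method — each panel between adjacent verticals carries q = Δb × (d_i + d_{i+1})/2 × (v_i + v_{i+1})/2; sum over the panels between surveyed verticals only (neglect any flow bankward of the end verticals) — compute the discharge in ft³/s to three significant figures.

426 ft³/s

Panel 1-2: Δb = 10.9 ft, d̄ = (1.05+2.39)/2 = 1.72, v̄ = (0.90+1.63)/2 = 1.265 → q = 10.9×1.72×1.265 = 23.72 ft³/s
Panel 2-3: Δb = 18.8 ft, d̄ = (2.39+5.33)/2 = 3.86, v̄ = (1.63+2.25)/2 = 1.94 → q = 18.8×3.86×1.94 = 140.8 ft³/s
Panel 3-4: Δb = 11.2 ft, d̄ = (5.33+5.02)/2 = 5.175, v̄ = (2.25+2.03)/2 = 2.14 → q = 11.2×5.175×2.14 = 124.0 ft³/s
Panel 4-5: Δb = 19.2 ft, d̄ = (5.02+2.11)/2 = 3.565, v̄ = (2.03+1.52)/2 = 1.775 → q = 19.2×3.565×1.775 = 121.5 ft³/s
Panel 5-6: Δb = 5.6 ft, d̄ = (2.11+1.47)/2 = 1.79, v̄ = (1.52+1.63)/2 = 1.575 → q = 5.6×1.79×1.575 = 15.79 ft³/s
Q = Σ q = 425.8 ft³/s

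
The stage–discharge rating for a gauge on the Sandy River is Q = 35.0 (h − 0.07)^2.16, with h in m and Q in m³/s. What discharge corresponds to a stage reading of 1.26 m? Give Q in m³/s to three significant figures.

Q = 35.0 × (1.26 − 0.07)^2.16 = 35.0 × 1.19^2.16 = 50.96 m³/s

51.0 m³/s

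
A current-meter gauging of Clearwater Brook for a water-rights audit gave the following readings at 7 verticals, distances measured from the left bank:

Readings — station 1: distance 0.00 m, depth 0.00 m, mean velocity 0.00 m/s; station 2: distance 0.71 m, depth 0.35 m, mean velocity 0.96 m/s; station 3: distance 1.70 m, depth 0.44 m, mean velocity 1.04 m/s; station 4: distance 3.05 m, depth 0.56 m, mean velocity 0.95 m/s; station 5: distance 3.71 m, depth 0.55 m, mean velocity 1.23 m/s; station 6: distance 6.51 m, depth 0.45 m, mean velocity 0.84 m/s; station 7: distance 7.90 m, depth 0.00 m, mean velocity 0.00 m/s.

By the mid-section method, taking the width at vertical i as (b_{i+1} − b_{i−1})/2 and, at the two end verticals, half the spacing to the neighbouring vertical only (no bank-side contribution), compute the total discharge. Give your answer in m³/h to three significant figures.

w_2 = (1.70 − 0.00)/2 = 0.85 m; q_2 = 0.96 × 0.35 × 0.85 = 0.2856 m³/s
w_3 = (3.05 − 0.71)/2 = 1.17 m; q_3 = 1.04 × 0.44 × 1.17 = 0.5354 m³/s
w_4 = (3.71 − 1.70)/2 = 1.005 m; q_4 = 0.95 × 0.56 × 1.005 = 0.5347 m³/s
w_5 = (6.51 − 3.05)/2 = 1.73 m; q_5 = 1.23 × 0.55 × 1.73 = 1.170 m³/s
w_6 = (7.90 − 3.71)/2 = 2.095 m; q_6 = 0.84 × 0.45 × 2.095 = 0.7919 m³/s
Stations 1, 7 contribute zero (depth or velocity is 0).
Q = Σ qᵢ = 3.318 m³/s
= 3.318 × 3600 = 11940 m³/h

11900 m³/h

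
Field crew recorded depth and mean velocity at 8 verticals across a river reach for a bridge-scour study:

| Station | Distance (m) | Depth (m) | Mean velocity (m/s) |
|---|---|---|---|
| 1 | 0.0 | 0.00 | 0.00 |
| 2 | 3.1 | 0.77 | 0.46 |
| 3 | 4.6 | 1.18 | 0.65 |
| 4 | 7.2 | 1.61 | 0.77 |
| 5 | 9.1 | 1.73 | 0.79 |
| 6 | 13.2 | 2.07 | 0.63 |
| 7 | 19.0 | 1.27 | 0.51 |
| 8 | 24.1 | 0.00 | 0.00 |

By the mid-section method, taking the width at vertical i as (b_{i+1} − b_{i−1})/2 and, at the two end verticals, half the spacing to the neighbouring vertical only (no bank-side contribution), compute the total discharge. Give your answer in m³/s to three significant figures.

19.3 m³/s

w_2 = (4.6 − 0.0)/2 = 2.3 m; q_2 = 0.46 × 0.77 × 2.3 = 0.8147 m³/s
w_3 = (7.2 − 3.1)/2 = 2.05 m; q_3 = 0.65 × 1.18 × 2.05 = 1.572 m³/s
w_4 = (9.1 − 4.6)/2 = 2.25 m; q_4 = 0.77 × 1.61 × 2.25 = 2.789 m³/s
w_5 = (13.2 − 7.2)/2 = 3 m; q_5 = 0.79 × 1.73 × 3 = 4.100 m³/s
w_6 = (19.0 − 9.1)/2 = 4.95 m; q_6 = 0.63 × 2.07 × 4.95 = 6.455 m³/s
w_7 = (24.1 − 13.2)/2 = 5.45 m; q_7 = 0.51 × 1.27 × 5.45 = 3.530 m³/s
Stations 1, 8 contribute zero (depth or velocity is 0).
Q = Σ qᵢ = 19.26 m³/s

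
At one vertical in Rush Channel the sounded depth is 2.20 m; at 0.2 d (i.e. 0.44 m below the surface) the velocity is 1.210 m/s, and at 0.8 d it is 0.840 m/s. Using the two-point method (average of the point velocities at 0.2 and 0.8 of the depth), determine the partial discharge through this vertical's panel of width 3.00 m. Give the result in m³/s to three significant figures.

6.77 m³/s

v̄ = (1.210 + 0.840) / 2 = 1.025 m/s
q = v̄ × d × w = 1.025 × 2.20 × 3.00 = 6.765 m³/s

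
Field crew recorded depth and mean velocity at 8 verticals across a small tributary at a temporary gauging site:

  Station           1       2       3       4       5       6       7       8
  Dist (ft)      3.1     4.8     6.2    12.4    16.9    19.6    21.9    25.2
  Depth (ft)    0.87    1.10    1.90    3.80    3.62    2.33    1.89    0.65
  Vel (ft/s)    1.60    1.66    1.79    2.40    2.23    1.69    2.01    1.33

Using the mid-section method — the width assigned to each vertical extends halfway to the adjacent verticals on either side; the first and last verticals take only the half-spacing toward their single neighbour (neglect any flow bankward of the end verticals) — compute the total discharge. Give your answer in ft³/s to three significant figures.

117 ft³/s

w_1 = (4.8 − 3.1)/2 = 0.85 ft; q_1 = 1.60 × 0.87 × 0.85 = 1.183 ft³/s
w_2 = (6.2 − 3.1)/2 = 1.55 ft; q_2 = 1.66 × 1.10 × 1.55 = 2.830 ft³/s
w_3 = (12.4 − 4.8)/2 = 3.8 ft; q_3 = 1.79 × 1.90 × 3.8 = 12.92 ft³/s
w_4 = (16.9 − 6.2)/2 = 5.35 ft; q_4 = 2.40 × 3.80 × 5.35 = 48.79 ft³/s
w_5 = (19.6 − 12.4)/2 = 3.6 ft; q_5 = 2.23 × 3.62 × 3.6 = 29.06 ft³/s
w_6 = (21.9 − 16.9)/2 = 2.5 ft; q_6 = 1.69 × 2.33 × 2.5 = 9.844 ft³/s
w_7 = (25.2 − 19.6)/2 = 2.8 ft; q_7 = 2.01 × 1.89 × 2.8 = 10.64 ft³/s
w_8 = (25.2 − 21.9)/2 = 1.65 ft; q_8 = 1.33 × 0.65 × 1.65 = 1.426 ft³/s
Q = Σ qᵢ = 116.7 ft³/s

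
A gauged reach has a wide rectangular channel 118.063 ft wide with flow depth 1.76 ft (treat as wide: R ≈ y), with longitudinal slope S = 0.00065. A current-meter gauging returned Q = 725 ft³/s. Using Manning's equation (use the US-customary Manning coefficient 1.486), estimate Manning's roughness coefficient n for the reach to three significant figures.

A = b·y = 118.063 × 1.76 = 207.8 ft²
Wide channel: R ≈ y = 1.76 ft
n = (1.486/Q)·A·R^(2/3)·S^(1/2) = (1.486/725) × 207.8 × 1.458 × 0.02550 = 0.01583

0.0158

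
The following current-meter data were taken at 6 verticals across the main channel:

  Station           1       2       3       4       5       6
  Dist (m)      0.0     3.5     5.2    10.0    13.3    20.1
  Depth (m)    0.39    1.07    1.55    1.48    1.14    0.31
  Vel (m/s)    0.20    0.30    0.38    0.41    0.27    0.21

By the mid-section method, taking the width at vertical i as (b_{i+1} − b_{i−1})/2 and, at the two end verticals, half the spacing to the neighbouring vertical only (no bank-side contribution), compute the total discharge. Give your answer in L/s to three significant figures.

w_1 = (3.5 − 0.0)/2 = 1.75 m; q_1 = 0.20 × 0.39 × 1.75 = 0.1365 m³/s
w_2 = (5.2 − 0.0)/2 = 2.6 m; q_2 = 0.30 × 1.07 × 2.6 = 0.8346 m³/s
w_3 = (10.0 − 3.5)/2 = 3.25 m; q_3 = 0.38 × 1.55 × 3.25 = 1.914 m³/s
w_4 = (13.3 − 5.2)/2 = 4.05 m; q_4 = 0.41 × 1.48 × 4.05 = 2.458 m³/s
w_5 = (20.1 − 10.0)/2 = 5.05 m; q_5 = 0.27 × 1.14 × 5.05 = 1.554 m³/s
w_6 = (20.1 − 13.3)/2 = 3.4 m; q_6 = 0.21 × 0.31 × 3.4 = 0.2213 m³/s
Q = Σ qᵢ = 7.119 m³/s
= 7.119 × 1000 = 7119 L/s

7120 L/s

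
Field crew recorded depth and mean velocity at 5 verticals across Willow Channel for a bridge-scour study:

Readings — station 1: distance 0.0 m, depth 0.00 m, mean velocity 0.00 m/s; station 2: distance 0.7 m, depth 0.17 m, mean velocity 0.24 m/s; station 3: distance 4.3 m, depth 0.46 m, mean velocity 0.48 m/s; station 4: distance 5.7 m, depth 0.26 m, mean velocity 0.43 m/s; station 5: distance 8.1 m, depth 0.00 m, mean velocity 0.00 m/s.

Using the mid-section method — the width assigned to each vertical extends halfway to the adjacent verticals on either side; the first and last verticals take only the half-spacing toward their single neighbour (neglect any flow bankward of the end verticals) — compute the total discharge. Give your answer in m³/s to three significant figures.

w_2 = (4.3 − 0.0)/2 = 2.15 m; q_2 = 0.24 × 0.17 × 2.15 = 0.08772 m³/s
w_3 = (5.7 − 0.7)/2 = 2.5 m; q_3 = 0.48 × 0.46 × 2.5 = 0.5520 m³/s
w_4 = (8.1 − 4.3)/2 = 1.9 m; q_4 = 0.43 × 0.26 × 1.9 = 0.2124 m³/s
Stations 1, 5 contribute zero (depth or velocity is 0).
Q = Σ qᵢ = 0.8521 m³/s

0.852 m³/s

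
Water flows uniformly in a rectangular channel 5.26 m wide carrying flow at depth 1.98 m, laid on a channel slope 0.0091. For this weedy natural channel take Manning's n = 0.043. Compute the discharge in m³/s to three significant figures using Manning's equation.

25.1 m³/s

A = b·y = 5.26 × 1.98 = 10.41 m²
P = b + 2y = 5.26 + 2×1.98 = 9.220 m
R = A/P = 10.41/9.220 = 1.130 m
Q = (1/n)·A·R^(2/3)·S^(1/2) = (1/0.043) × 10.41 × 1.130^(2/3) × 0.0091^(1/2) = 25.06 m³/s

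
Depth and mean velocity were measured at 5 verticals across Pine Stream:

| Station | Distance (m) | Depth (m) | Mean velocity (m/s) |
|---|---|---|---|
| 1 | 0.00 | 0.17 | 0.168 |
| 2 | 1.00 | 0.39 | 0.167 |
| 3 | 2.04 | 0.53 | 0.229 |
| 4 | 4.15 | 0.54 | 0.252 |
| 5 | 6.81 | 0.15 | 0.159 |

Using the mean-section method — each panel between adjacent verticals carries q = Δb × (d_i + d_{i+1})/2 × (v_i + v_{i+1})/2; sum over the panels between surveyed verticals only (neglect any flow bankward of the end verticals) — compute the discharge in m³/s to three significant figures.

0.602 m³/s

Panel 1-2: Δb = 1 m, d̄ = (0.17+0.39)/2 = 0.28, v̄ = (0.168+0.167)/2 = 0.1675 → q = 1×0.28×0.1675 = 0.04690 m³/s
Panel 2-3: Δb = 1.04 m, d̄ = (0.39+0.53)/2 = 0.46, v̄ = (0.167+0.229)/2 = 0.198 → q = 1.04×0.46×0.198 = 0.09472 m³/s
Panel 3-4: Δb = 2.11 m, d̄ = (0.53+0.54)/2 = 0.535, v̄ = (0.229+0.252)/2 = 0.2405 → q = 2.11×0.535×0.2405 = 0.2715 m³/s
Panel 4-5: Δb = 2.66 m, d̄ = (0.54+0.15)/2 = 0.345, v̄ = (0.252+0.159)/2 = 0.2055 → q = 2.66×0.345×0.2055 = 0.1886 m³/s
Q = Σ q = 0.6017 m³/s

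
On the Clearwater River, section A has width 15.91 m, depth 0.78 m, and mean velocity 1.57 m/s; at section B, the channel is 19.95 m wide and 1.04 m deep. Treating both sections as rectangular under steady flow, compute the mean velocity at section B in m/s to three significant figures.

Q = A₁V₁ = (15.91×0.78) × 1.57 = 19.48 m³/s
A₂ = 19.95 × 1.04 = 20.75 m²
V₂ = Q/A₂ = 19.48/20.75 = 0.9390 m/s

0.939 m/s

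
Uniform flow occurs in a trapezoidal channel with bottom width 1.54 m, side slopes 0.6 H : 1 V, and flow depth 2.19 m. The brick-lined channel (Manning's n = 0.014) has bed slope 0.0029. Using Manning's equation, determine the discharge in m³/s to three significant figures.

A = (b + z·y)·y = (1.54 + 0.6×2.19)×2.19 = 6.250 m²
P = b + 2y√(1+z²) = 1.54 + 2×2.19×√(1+0.6²) = 6.648 m
R = A/P = 6.250/6.648 = 0.9402 m
Q = (1/n)·A·R^(2/3)·S^(1/2) = (1/0.014) × 6.250 × 0.9402^(2/3) × 0.0029^(1/2) = 23.07 m³/s

23.1 m³/s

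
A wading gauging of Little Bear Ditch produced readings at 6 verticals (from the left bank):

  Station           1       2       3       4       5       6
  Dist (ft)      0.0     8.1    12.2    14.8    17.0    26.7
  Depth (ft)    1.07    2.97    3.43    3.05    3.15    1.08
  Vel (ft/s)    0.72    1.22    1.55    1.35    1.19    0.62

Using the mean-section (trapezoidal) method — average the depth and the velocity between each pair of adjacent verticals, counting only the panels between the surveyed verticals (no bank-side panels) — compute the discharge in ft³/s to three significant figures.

Panel 1-2: Δb = 8.1 ft, d̄ = (1.07+2.97)/2 = 2.02, v̄ = (0.72+1.22)/2 = 0.97 → q = 8.1×2.02×0.97 = 15.87 ft³/s
Panel 2-3: Δb = 4.1 ft, d̄ = (2.97+3.43)/2 = 3.2, v̄ = (1.22+1.55)/2 = 1.385 → q = 4.1×3.2×1.385 = 18.17 ft³/s
Panel 3-4: Δb = 2.6 ft, d̄ = (3.43+3.05)/2 = 3.24, v̄ = (1.55+1.35)/2 = 1.45 → q = 2.6×3.24×1.45 = 12.21 ft³/s
Panel 4-5: Δb = 2.2 ft, d̄ = (3.05+3.15)/2 = 3.1, v̄ = (1.35+1.19)/2 = 1.27 → q = 2.2×3.1×1.27 = 8.661 ft³/s
Panel 5-6: Δb = 9.7 ft, d̄ = (3.15+1.08)/2 = 2.115, v̄ = (1.19+0.62)/2 = 0.905 → q = 9.7×2.115×0.905 = 18.57 ft³/s
Q = Σ q = 73.49 ft³/s

73.5 ft³/s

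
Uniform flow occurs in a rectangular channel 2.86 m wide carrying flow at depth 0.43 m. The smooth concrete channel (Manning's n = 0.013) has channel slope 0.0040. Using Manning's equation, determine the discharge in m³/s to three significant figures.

A = b·y = 2.86 × 0.43 = 1.230 m²
P = b + 2y = 2.86 + 2×0.43 = 3.720 m
R = A/P = 1.230/3.720 = 0.3306 m
Q = (1/n)·A·R^(2/3)·S^(1/2) = (1/0.013) × 1.230 × 0.3306^(2/3) × 0.0040^(1/2) = 2.861 m³/s

2.86 m³/s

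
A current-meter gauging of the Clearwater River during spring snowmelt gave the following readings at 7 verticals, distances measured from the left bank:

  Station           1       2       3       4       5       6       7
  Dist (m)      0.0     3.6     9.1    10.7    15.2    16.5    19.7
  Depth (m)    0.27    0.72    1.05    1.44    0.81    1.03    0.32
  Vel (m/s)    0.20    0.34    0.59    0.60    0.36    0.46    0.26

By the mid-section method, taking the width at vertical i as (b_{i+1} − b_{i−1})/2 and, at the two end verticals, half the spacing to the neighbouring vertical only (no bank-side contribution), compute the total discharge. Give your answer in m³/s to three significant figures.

8.09 m³/s

w_1 = (3.6 − 0.0)/2 = 1.8 m; q_1 = 0.20 × 0.27 × 1.8 = 0.09720 m³/s
w_2 = (9.1 − 0.0)/2 = 4.55 m; q_2 = 0.34 × 0.72 × 4.55 = 1.114 m³/s
w_3 = (10.7 − 3.6)/2 = 3.55 m; q_3 = 0.59 × 1.05 × 3.55 = 2.199 m³/s
w_4 = (15.2 − 9.1)/2 = 3.05 m; q_4 = 0.60 × 1.44 × 3.05 = 2.635 m³/s
w_5 = (16.5 − 10.7)/2 = 2.9 m; q_5 = 0.36 × 0.81 × 2.9 = 0.8456 m³/s
w_6 = (19.7 − 15.2)/2 = 2.25 m; q_6 = 0.46 × 1.03 × 2.25 = 1.066 m³/s
w_7 = (19.7 − 16.5)/2 = 1.6 m; q_7 = 0.26 × 0.32 × 1.6 = 0.1331 m³/s
Q = Σ qᵢ = 8.090 m³/s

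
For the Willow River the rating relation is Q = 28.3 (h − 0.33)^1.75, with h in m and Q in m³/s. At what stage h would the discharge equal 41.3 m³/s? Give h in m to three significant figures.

1.57 m

h − h₀ = (Q/C)^(1/b) = (41.3/28.3)^(1/1.75) = 1.241 m
h = 0.33 + 1.241 = 1.571 m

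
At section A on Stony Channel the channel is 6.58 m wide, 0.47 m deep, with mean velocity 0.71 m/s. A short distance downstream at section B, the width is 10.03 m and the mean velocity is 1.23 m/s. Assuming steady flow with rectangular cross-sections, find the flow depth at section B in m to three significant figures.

0.178 m

Q = A₁V₁ = (6.58×0.47) × 0.71 = 2.196 m³/s
d₂ = Q/(b₂ V₂) = 2.196/(10.03×1.23) = 0.1780 m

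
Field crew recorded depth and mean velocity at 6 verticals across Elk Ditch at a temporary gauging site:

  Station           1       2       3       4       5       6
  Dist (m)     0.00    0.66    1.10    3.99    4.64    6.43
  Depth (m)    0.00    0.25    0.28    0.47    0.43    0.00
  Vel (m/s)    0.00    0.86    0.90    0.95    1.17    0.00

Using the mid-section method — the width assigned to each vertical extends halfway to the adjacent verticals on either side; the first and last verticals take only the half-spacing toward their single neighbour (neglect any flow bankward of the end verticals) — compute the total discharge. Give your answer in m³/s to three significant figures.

w_2 = (1.10 − 0.00)/2 = 0.55 m; q_2 = 0.86 × 0.25 × 0.55 = 0.1183 m³/s
w_3 = (3.99 − 0.66)/2 = 1.665 m; q_3 = 0.90 × 0.28 × 1.665 = 0.4196 m³/s
w_4 = (4.64 − 1.10)/2 = 1.77 m; q_4 = 0.95 × 0.47 × 1.77 = 0.7903 m³/s
w_5 = (6.43 − 3.99)/2 = 1.22 m; q_5 = 1.17 × 0.43 × 1.22 = 0.6138 m³/s
Stations 1, 6 contribute zero (depth or velocity is 0).
Q = Σ qᵢ = 1.942 m³/s

1.94 m³/s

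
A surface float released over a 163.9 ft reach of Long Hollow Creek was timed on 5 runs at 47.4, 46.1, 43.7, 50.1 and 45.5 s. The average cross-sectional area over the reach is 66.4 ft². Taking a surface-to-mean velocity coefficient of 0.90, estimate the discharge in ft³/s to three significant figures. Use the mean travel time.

210 ft³/s

t̄ = (47.4 + 46.1 + 43.7 + 50.1 + 45.5) / 5 = 46.56 s
v_surface = L / t̄ = 163.9 / 46.56 = 3.520 ft/s
v_mean = 0.90 × 3.520 = 3.168 ft/s
Q = A × v_mean = 66.4 × 3.168 = 210.4 ft³/s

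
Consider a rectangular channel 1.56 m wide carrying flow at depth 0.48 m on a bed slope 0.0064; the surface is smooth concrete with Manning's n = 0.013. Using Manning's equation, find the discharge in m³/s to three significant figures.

A = b·y = 1.56 × 0.48 = 0.7488 m²
P = b + 2y = 1.56 + 2×0.48 = 2.520 m
R = A/P = 0.7488/2.520 = 0.2971 m
Q = (1/n)·A·R^(2/3)·S^(1/2) = (1/0.013) × 0.7488 × 0.2971^(2/3) × 0.0064^(1/2) = 2.052 m³/s

2.05 m³/s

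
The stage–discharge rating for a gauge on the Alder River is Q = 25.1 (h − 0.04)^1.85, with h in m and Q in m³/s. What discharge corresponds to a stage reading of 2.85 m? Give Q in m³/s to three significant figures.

170 m³/s

Q = 25.1 × (2.85 − 0.04)^1.85 = 25.1 × 2.81^1.85 = 169.7 m³/s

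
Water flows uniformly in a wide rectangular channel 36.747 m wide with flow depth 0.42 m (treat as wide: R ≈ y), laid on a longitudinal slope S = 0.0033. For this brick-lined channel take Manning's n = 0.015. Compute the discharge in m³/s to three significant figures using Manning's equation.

A = b·y = 36.747 × 0.42 = 15.43 m²
Wide channel: R ≈ y = 0.42 m
Q = (1/n)·A·R^(2/3)·S^(1/2) = (1/0.015) × 15.43 × 0.4200^(2/3) × 0.0033^(1/2) = 33.15 m³/s

33.1 m³/s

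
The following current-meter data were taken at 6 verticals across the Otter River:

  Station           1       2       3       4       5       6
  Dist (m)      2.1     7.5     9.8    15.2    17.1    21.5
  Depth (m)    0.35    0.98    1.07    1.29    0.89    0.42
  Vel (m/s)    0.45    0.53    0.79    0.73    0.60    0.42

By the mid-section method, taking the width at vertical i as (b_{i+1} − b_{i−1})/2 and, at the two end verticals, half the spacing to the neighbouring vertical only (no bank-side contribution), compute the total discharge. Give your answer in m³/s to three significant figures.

11.2 m³/s

w_1 = (7.5 − 2.1)/2 = 2.7 m; q_1 = 0.45 × 0.35 × 2.7 = 0.4253 m³/s
w_2 = (9.8 − 2.1)/2 = 3.85 m; q_2 = 0.53 × 0.98 × 3.85 = 2.000 m³/s
w_3 = (15.2 − 7.5)/2 = 3.85 m; q_3 = 0.79 × 1.07 × 3.85 = 3.254 m³/s
w_4 = (17.1 − 9.8)/2 = 3.65 m; q_4 = 0.73 × 1.29 × 3.65 = 3.437 m³/s
w_5 = (21.5 − 15.2)/2 = 3.15 m; q_5 = 0.60 × 0.89 × 3.15 = 1.682 m³/s
w_6 = (21.5 − 17.1)/2 = 2.2 m; q_6 = 0.42 × 0.42 × 2.2 = 0.3881 m³/s
Q = Σ qᵢ = 11.19 m³/s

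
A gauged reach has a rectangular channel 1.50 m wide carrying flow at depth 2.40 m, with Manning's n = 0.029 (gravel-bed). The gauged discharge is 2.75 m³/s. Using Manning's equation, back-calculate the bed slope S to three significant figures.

A = b·y = 1.50 × 2.40 = 3.600 m²
P = b + 2y = 1.50 + 2×2.40 = 6.300 m
R = A/P = 3.600/6.300 = 0.5714 m
S = (Q·n / (1·A·R^(2/3)))² = (2.75×0.029 / (1×3.600×0.6886))² = 0.001035

0.00103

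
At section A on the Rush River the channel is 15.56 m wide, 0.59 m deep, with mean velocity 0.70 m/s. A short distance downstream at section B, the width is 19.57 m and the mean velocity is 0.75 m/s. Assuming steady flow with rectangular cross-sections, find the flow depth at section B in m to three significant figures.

Q = A₁V₁ = (15.56×0.59) × 0.70 = 6.426 m³/s
d₂ = Q/(b₂ V₂) = 6.426/(19.57×0.75) = 0.4378 m

0.438 m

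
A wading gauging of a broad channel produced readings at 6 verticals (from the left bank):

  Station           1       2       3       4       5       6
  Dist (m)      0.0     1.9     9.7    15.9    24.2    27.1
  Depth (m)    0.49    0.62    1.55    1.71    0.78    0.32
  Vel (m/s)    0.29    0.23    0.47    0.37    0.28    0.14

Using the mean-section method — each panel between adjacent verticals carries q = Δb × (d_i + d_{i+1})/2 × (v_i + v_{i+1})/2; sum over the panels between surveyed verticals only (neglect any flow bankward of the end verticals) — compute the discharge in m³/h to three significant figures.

Panel 1-2: Δb = 1.9 m, d̄ = (0.49+0.62)/2 = 0.555, v̄ = (0.29+0.23)/2 = 0.26 → q = 1.9×0.555×0.26 = 0.2742 m³/s
Panel 2-3: Δb = 7.8 m, d̄ = (0.62+1.55)/2 = 1.085, v̄ = (0.23+0.47)/2 = 0.35 → q = 7.8×1.085×0.35 = 2.962 m³/s
Panel 3-4: Δb = 6.2 m, d̄ = (1.55+1.71)/2 = 1.63, v̄ = (0.47+0.37)/2 = 0.42 → q = 6.2×1.63×0.42 = 4.245 m³/s
Panel 4-5: Δb = 8.3 m, d̄ = (1.71+0.78)/2 = 1.245, v̄ = (0.37+0.28)/2 = 0.325 → q = 8.3×1.245×0.325 = 3.358 m³/s
Panel 5-6: Δb = 2.9 m, d̄ = (0.78+0.32)/2 = 0.55, v̄ = (0.28+0.14)/2 = 0.21 → q = 2.9×0.55×0.21 = 0.3350 m³/s
Q = Σ q = 11.17 m³/s
= 11.17 × 3600 = 40230 m³/h

40200 m³/h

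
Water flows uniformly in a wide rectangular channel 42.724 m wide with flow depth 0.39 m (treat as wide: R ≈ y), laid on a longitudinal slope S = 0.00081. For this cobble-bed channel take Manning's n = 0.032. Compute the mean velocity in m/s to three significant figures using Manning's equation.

0.475 m/s

A = b·y = 42.724 × 0.39 = 16.66 m²
Wide channel: R ≈ y = 0.39 m
Q = (1/n)·A·R^(2/3)·S^(1/2) = (1/0.032) × 16.66 × 0.3900^(2/3) × 0.00081^(1/2) = 7.911 m³/s
V = Q/A = 7.911/16.66 = 0.4748 m/s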